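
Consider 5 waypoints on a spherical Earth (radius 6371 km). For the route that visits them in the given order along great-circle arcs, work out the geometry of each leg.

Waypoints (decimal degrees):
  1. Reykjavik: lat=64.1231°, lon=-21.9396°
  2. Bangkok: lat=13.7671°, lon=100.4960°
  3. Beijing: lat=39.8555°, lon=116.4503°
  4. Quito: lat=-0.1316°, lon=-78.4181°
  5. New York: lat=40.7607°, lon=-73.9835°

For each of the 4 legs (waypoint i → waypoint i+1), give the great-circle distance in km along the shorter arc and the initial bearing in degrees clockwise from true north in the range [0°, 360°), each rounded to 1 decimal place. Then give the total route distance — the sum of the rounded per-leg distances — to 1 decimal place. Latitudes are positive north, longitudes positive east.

Leg 1: φ1=1.1191592, φ2=0.2402812, Δφ=-0.8788780, Δλ=2.1369043 rad; a=sin²(Δφ/2)+cosφ1·cosφ2·sin²(Δλ/2)=0.5066224074; c=2·atan2(√a, √(1-a))=1.584041529; dist=6371·c=10091.929 ≈ 10091.9 km; running total=10091.9 km
Leg 1 bearing: y=sinΔλ·cosφ2=0.81974778, x=cosφ1·sinφ2-sinφ1·cosφ2·cosΔλ=0.57257152; θ=atan2(y, x)=55.0667° ≈ 55.1°
Leg 2: φ1=0.2402812, φ2=0.6956097, Δφ=0.4553285, Δλ=0.2784551 rad; a=sin²(Δφ/2)+cosφ1·cosφ2·sin²(Δλ/2)=0.0653016525; c=2·atan2(√a, √(1-a))=0.516816303; dist=6371·c=3292.637 ≈ 3292.6 km; running total=13384.5 km
Leg 2 bearing: y=sinΔλ·cosφ2=0.21100798, x=cosφ1·sinφ2-sinφ1·cosφ2·cosΔλ=0.44679416; θ=atan2(y, x)=25.2800° ≈ 25.3°
Leg 3: φ1=0.6956097, φ2=-0.0022969, Δφ=-0.6979066, Δλ=-3.4010952 rad; a=sin²(Δφ/2)+cosφ1·cosφ2·sin²(Δλ/2)=0.8717150069; c=2·atan2(√a, √(1-a))=2.408980676; dist=6371·c=15347.616 ≈ 15347.6 km; running total=28732.1 km
Leg 3 bearing: y=sinΔλ·cosφ2=0.25659910, x=cosφ1·sinφ2-sinφ1·cosφ2·cosΔλ=0.61763154; θ=atan2(y, x)=22.5608° ≈ 22.6°
Leg 4: φ1=-0.0022969, φ2=0.7114084, Δφ=0.7137053, Δλ=0.0773984 rad; a=sin²(Δφ/2)+cosφ1·cosφ2·sin²(Δλ/2)=0.1231630714; c=2·atan2(√a, √(1-a))=0.717162267; dist=6371·c=4569.041 ≈ 4569.0 km; running total=33301.1 km
Leg 4 bearing: y=sinΔλ·cosφ2=0.05856635, x=cosφ1·sinφ2-sinφ1·cosφ2·cosΔλ=0.65463402; θ=atan2(y, x)=5.1123° ≈ 5.1°

Leg 1: dist=10091.9 km, bearing=55.1°
Leg 2: dist=3292.6 km, bearing=25.3°
Leg 3: dist=15347.6 km, bearing=22.6°
Leg 4: dist=4569.0 km, bearing=5.1°
Total: 33301.1 km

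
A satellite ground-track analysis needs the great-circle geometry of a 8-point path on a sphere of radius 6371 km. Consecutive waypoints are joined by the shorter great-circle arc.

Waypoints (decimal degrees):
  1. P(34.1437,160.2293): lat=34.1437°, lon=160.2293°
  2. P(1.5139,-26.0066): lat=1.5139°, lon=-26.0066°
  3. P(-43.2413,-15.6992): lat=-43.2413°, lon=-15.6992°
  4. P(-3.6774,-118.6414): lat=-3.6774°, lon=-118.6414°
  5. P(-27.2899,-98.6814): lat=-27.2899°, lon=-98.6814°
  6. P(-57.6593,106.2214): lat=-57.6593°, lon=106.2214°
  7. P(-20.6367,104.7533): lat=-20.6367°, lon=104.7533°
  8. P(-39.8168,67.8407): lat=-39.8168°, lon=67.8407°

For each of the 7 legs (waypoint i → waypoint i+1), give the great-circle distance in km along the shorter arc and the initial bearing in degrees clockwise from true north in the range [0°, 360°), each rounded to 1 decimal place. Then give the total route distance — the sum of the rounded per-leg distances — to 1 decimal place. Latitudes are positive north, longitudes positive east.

Leg 1: φ1=0.5959200, φ2=0.0264225, Δφ=-0.5694974, Δλ=-3.2504296 rad; a=sin²(Δφ/2)+cosφ1·cosφ2·sin²(Δλ/2)=0.9038099133; c=2·atan2(√a, √(1-a))=2.510900992; dist=6371·c=15996.950 ≈ 15997.0 km; running total=15997.0 km
Leg 1 bearing: y=sinΔλ·cosφ2=0.10858433, x=cosφ1·sinφ2-sinφ1·cosφ2·cosΔλ=0.57962027; θ=atan2(y, x)=10.6106° ≈ 10.6°
Leg 2: φ1=0.0264225, φ2=-0.7547031, Δφ=-0.7811256, Δλ=0.1798981 rad; a=sin²(Δφ/2)+cosφ1·cosφ2·sin²(Δλ/2)=0.1508152969; c=2·atan2(√a, √(1-a))=0.797679571; dist=6371·c=5082.017 ≈ 5082.0 km; running total=21079.0 km
Leg 2 bearing: y=sinΔλ·cosφ2=0.13034551, x=cosφ1·sinφ2-sinφ1·cosφ2·cosΔλ=-0.70376858; θ=atan2(y, x)=169.5071° ≈ 169.5°
Leg 3: φ1=-0.7547031, φ2=-0.0641827, Δφ=0.6905203, Δλ=-1.7966803 rad; a=sin²(Δφ/2)+cosφ1·cosφ2·sin²(Δλ/2)=0.5594397548; c=2·atan2(√a, √(1-a))=1.689957640; dist=6371·c=10766.720 ≈ 10766.7 km; running total=31845.7 km
Leg 3 bearing: y=sinΔλ·cosφ2=-0.97258980, x=cosφ1·sinφ2-sinφ1·cosφ2·cosΔλ=-0.19984179; θ=atan2(y, x)=-101.6112° <0 so +360° → 258.3888° ≈ 258.4°
Leg 4: φ1=-0.0641827, φ2=-0.4762986, Δφ=-0.4121159, Δλ=0.3483677 rad; a=sin²(Δφ/2)+cosφ1·cosφ2·sin²(Δλ/2)=0.0684988874; c=2·atan2(√a, √(1-a))=0.529613836; dist=6371·c=3374.170 ≈ 3374.2 km; running total=35219.9 km
Leg 4 bearing: y=sinΔλ·cosφ2=0.30336955, x=cosφ1·sinφ2-sinφ1·cosφ2·cosΔλ=-0.40397286; θ=atan2(y, x)=143.0947° ≈ 143.1°
Leg 5: φ1=-0.4762986, φ2=-1.0063446, Δφ=-0.5300460, Δλ=3.5762285 rad; a=sin²(Δφ/2)+cosφ1·cosφ2·sin²(Δλ/2)=0.5219184228; c=2·atan2(√a, √(1-a))=1.614647225; dist=6371·c=10286.917 ≈ 10286.9 km; running total=45506.8 km
Leg 5 bearing: y=sinΔλ·cosφ2=-0.22525793, x=cosφ1·sinφ2-sinφ1·cosφ2·cosΔλ=-0.97331249; θ=atan2(y, x)=-166.9692° <0 so +360° → 193.0308° ≈ 193.0°
Leg 6: φ1=-1.0063446, φ2=-0.3601784, Δφ=0.6461663, Δλ=-0.0256232 rad; a=sin²(Δφ/2)+cosφ1·cosφ2·sin²(Δλ/2)=0.1008831341; c=2·atan2(√a, √(1-a))=0.646439139; dist=6371·c=4118.464 ≈ 4118.5 km; running total=49625.3 km
Leg 6 bearing: y=sinΔλ·cosφ2=-0.02397642, x=cosφ1·sinφ2-sinφ1·cosφ2·cosΔλ=0.60187045; θ=atan2(y, x)=-2.2813° <0 so +360° → 357.7187° ≈ 357.7°
Leg 7: φ1=-0.3601784, φ2=-0.6949343, Δφ=-0.3347559, Δλ=-0.6442464 rad; a=sin²(Δφ/2)+cosφ1·cosφ2·sin²(Δλ/2)=0.0997965449; c=2·atan2(√a, √(1-a))=0.642822618; dist=6371·c=4095.423 ≈ 4095.4 km; running total=53720.7 km
Leg 7 bearing: y=sinΔλ·cosφ2=-0.46131532, x=cosφ1·sinφ2-sinφ1·cosφ2·cosΔλ=-0.38280146; θ=atan2(y, x)=-129.6860° <0 so +360° → 230.3140° ≈ 230.3°

Leg 1: dist=15997.0 km, bearing=10.6°
Leg 2: dist=5082.0 km, bearing=169.5°
Leg 3: dist=10766.7 km, bearing=258.4°
Leg 4: dist=3374.2 km, bearing=143.1°
Leg 5: dist=10286.9 km, bearing=193.0°
Leg 6: dist=4118.5 km, bearing=357.7°
Leg 7: dist=4095.4 km, bearing=230.3°
Total: 53720.7 km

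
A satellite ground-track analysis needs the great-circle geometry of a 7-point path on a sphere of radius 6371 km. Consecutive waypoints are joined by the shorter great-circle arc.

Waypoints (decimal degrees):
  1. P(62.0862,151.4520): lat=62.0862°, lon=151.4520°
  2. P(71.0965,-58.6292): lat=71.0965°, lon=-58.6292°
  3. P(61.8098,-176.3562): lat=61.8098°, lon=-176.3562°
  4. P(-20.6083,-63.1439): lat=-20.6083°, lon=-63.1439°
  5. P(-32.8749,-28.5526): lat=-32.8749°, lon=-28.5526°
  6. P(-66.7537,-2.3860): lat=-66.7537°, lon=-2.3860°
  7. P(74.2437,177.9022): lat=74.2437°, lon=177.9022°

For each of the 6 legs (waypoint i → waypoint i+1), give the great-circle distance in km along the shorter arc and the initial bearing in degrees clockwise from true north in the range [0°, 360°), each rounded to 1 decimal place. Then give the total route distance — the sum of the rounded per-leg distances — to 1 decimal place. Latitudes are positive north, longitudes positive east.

Leg 1: dist=5024.9 km, bearing=13.2°
Leg 2: dist=4481.4 km, bearing=319.7°
Leg 3: dist=13230.0 km, bearing=79.5°
Leg 4: dist=3674.9 km, bearing=119.0°
Leg 5: dist=4139.4 km, bearing=163.3°
Leg 6: dist=19182.2 km, bearing=359.4°
Total: 49732.8 km

Leg 1: φ1=1.0836086, φ2=1.2408680, Δφ=0.1572594, Δλ=-3.6666086 rad; a=sin²(Δφ/2)+cosφ1·cosφ2·sin²(Δλ/2)=0.1476229772; c=2·atan2(√a, √(1-a))=0.788719923; dist=6371·c=5024.935 ≈ 5024.9 km; running total=5024.9 km
Leg 1 bearing: y=sinΔλ·cosφ2=0.16238507, x=cosφ1·sinφ2-sinφ1·cosφ2·cosΔλ=0.69061771; θ=atan2(y, x)=13.2316° ≈ 13.2°
Leg 2: φ1=1.2408680, φ2=1.0787845, Δφ=-0.1620835, Δλ=-2.0547238 rad; a=sin²(Δφ/2)+cosφ1·cosφ2·sin²(Δλ/2)=0.1186793537; c=2·atan2(√a, √(1-a))=0.703409489; dist=6371·c=4481.422 ≈ 4481.4 km; running total=9506.3 km
Leg 2 bearing: y=sinΔλ·cosφ2=-0.41815644, x=cosφ1·sinφ2-sinφ1·cosφ2·cosΔλ=0.49348095; θ=atan2(y, x)=-40.2766° <0 so +360° → 319.7234° ≈ 319.7°
Leg 3: φ1=1.0787845, φ2=-0.3596827, Δφ=-1.4384672, Δλ=1.9759274 rad; a=sin²(Δφ/2)+cosφ1·cosφ2·sin²(Δλ/2)=0.7422519616; c=2·atan2(√a, √(1-a))=2.076592324; dist=6371·c=13229.970 ≈ 13230.0 km; running total=22736.3 km
Leg 3 bearing: y=sinΔλ·cosφ2=0.86023937, x=cosφ1·sinφ2-sinφ1·cosφ2·cosΔλ=0.15888418; θ=atan2(y, x)=79.5355° ≈ 79.5°
Leg 4: φ1=-0.3596827, φ2=-0.5737752, Δφ=-0.2140926, Δλ=0.6037321 rad; a=sin²(Δφ/2)+cosφ1·cosφ2·sin²(Δλ/2)=0.0808988077; c=2·atan2(√a, √(1-a))=0.576817706; dist=6371·c=3674.906 ≈ 3674.9 km; running total=26411.2 km
Leg 4 bearing: y=sinΔλ·cosφ2=0.47680298, x=cosφ1·sinφ2-sinφ1·cosφ2·cosΔλ=-0.26471811; θ=atan2(y, x)=119.0388° ≈ 119.0°
Leg 5: φ1=-0.5737752, φ2=-1.1650719, Δφ=-0.5912966, Δλ=0.4566933 rad; a=sin²(Δφ/2)+cosφ1·cosφ2·sin²(Δλ/2)=0.1018764077; c=2·atan2(√a, √(1-a))=0.649729976; dist=6371·c=4139.430 ≈ 4139.4 km; running total=30550.6 km
Leg 5 bearing: y=sinΔλ·cosφ2=0.17404906, x=cosφ1·sinφ2-sinφ1·cosφ2·cosΔλ=-0.57939395; θ=atan2(y, x)=163.2798° ≈ 163.3°
Leg 6: φ1=-1.1650719, φ2=1.2957970, Δφ=2.4608689, Δλ=3.1466227 rad; a=sin²(Δφ/2)+cosφ1·cosφ2·sin²(Δλ/2)=0.9957331358; c=2·atan2(√a, √(1-a))=3.010857092; dist=6371·c=19182.171 ≈ 19182.2 km; running total=49732.8 km
Leg 6 bearing: y=sinΔλ·cosφ2=-0.00136588, x=cosφ1·sinφ2-sinφ1·cosφ2·cosΔλ=0.13035631; θ=atan2(y, x)=-0.6003° <0 so +360° → 359.3997° ≈ 359.4°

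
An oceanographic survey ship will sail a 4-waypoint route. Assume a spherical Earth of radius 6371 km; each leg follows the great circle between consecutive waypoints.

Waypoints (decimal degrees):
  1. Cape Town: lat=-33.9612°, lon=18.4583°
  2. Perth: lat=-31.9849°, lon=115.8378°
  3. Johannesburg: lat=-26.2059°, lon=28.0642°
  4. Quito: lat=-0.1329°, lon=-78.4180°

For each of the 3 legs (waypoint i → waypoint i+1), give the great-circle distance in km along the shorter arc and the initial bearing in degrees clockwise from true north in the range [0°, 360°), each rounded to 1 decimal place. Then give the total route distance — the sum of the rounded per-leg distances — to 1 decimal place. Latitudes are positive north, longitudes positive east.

Leg 1: dist=8688.6 km, bearing=120.7°
Leg 2: dist=8308.9 km, bearing=248.3°
Leg 3: dist=11640.6 km, bearing=262.4°
Total: 28638.1 km

Leg 1: φ1=-0.5927348, φ2=-0.5582418, Δφ=0.0344929, Δλ=1.6995929 rad; a=sin²(Δφ/2)+cosφ1·cosφ2·sin²(Δλ/2)=0.3972267482; c=2·atan2(√a, √(1-a))=1.363774225; dist=6371·c=8688.606 ≈ 8688.6 km; running total=8688.6 km
Leg 1 bearing: y=sinΔλ·cosφ2=0.84116234, x=cosφ1·sinφ2-sinφ1·cosφ2·cosΔλ=-0.50019652; θ=atan2(y, x)=120.7378° ≈ 120.7°
Leg 2: φ1=-0.5582418, φ2=-0.4573792, Δφ=0.1008626, Δλ=-1.5319383 rad; a=sin²(Δφ/2)+cosφ1·cosφ2·sin²(Δλ/2)=0.3682617949; c=2·atan2(√a, √(1-a))=1.304172142; dist=6371·c=8308.881 ≈ 8308.9 km; running total=16997.5 km
Leg 2 bearing: y=sinΔλ·cosφ2=-0.89653562, x=cosφ1·sinφ2-sinφ1·cosφ2·cosΔλ=-0.35609559; θ=atan2(y, x)=-111.6625° <0 so +360° → 248.3375° ≈ 248.3°
Leg 3: φ1=-0.4573792, φ2=-0.0023195, Δφ=0.4550597, Δλ=-1.8584650 rad; a=sin²(Δφ/2)+cosφ1·cosφ2·sin²(Δλ/2)=0.6267649859; c=2·atan2(√a, √(1-a))=1.827124047; dist=6371·c=11640.607 ≈ 11640.6 km; running total=28638.1 km
Leg 3 bearing: y=sinΔλ·cosφ2=-0.95890534, x=cosφ1·sinφ2-sinφ1·cosφ2·cosΔλ=-0.12736992; θ=atan2(y, x)=-97.5662° <0 so +360° → 262.4338° ≈ 262.4°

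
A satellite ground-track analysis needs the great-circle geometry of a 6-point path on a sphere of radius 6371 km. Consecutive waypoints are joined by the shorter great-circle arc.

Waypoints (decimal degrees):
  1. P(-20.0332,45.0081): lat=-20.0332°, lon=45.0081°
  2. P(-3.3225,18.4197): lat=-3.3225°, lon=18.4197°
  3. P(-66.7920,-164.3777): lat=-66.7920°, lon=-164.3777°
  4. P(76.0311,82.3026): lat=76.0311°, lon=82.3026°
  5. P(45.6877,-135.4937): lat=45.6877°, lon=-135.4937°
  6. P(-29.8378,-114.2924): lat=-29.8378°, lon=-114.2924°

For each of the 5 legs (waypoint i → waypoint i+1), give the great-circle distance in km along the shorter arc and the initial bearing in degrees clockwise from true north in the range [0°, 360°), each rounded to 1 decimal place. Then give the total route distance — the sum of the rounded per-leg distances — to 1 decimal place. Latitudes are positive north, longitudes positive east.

Leg 1: φ1=-0.3496453, φ2=-0.0579886, Δφ=0.2916567, Δλ=-0.4640551 rad; a=sin²(Δφ/2)+cosφ1·cosφ2·sin²(Δλ/2)=0.0707102603; c=2·atan2(√a, √(1-a))=0.538303888; dist=6371·c=3429.534 ≈ 3429.5 km; running total=3429.5 km
Leg 1 bearing: y=sinΔλ·cosφ2=-0.44682573, x=cosφ1·sinφ2-sinφ1·cosφ2·cosΔλ=0.25137232; θ=atan2(y, x)=-60.6390° <0 so +360° → 299.3610° ≈ 299.4°
Leg 2: φ1=-0.0579886, φ2=-1.1657403, Δφ=-1.1077517, Δλ=-3.1904165 rad; a=sin²(Δφ/2)+cosφ1·cosφ2·sin²(Δλ/2)=0.6698363874; c=2·atan2(√a, √(1-a))=1.917365292; dist=6371·c=12215.534 ≈ 12215.5 km; running total=15645.0 km
Leg 2 bearing: y=sinΔλ·cosφ2=0.01923238, x=cosφ1·sinφ2-sinφ1·cosφ2·cosΔλ=-0.94034702; θ=atan2(y, x)=178.8283° ≈ 178.8°
Leg 3: φ1=-1.1657403, φ2=1.3269930, Δφ=2.4927333, Δλ=4.3053834 rad; a=sin²(Δφ/2)+cosφ1·cosφ2·sin²(Δλ/2)=0.9647786146; c=2·atan2(√a, √(1-a))=2.764006378; dist=6371·c=17609.485 ≈ 17609.5 km; running total=33254.5 km
Leg 3 bearing: y=sinΔλ·cosφ2=-0.22167569, x=cosφ1·sinφ2-sinφ1·cosφ2·cosΔλ=0.29458996; θ=atan2(y, x)=-36.9611° <0 so +360° → 323.0389° ≈ 323.0°
Leg 4: φ1=1.3269930, φ2=0.7974008, Δφ=-0.5295922, Δλ=-3.8012625 rad; a=sin²(Δφ/2)+cosφ1·cosφ2·sin²(Δλ/2)=0.2194347377; c=2·atan2(√a, √(1-a))=0.975045340; dist=6371·c=6212.014 ≈ 6212.0 km; running total=39466.5 km
Leg 4 bearing: y=sinΔλ·cosφ2=0.42812217, x=cosφ1·sinφ2-sinφ1·cosφ2·cosΔλ=0.70840945; θ=atan2(y, x)=31.1464° ≈ 31.1°
Leg 5: φ1=0.7974008, φ2=-0.5207679, Δφ=-1.3181686, Δλ=0.3700325 rad; a=sin²(Δφ/2)+cosφ1·cosφ2·sin²(Δλ/2)=0.3955326348; c=2·atan2(√a, √(1-a))=1.360310805; dist=6371·c=8666.540 ≈ 8666.5 km; running total=48133.0 km
Leg 5 bearing: y=sinΔλ·cosφ2=0.31370502, x=cosφ1·sinφ2-sinφ1·cosφ2·cosΔλ=-0.92624804; θ=atan2(y, x)=161.2896° ≈ 161.3°

Leg 1: dist=3429.5 km, bearing=299.4°
Leg 2: dist=12215.5 km, bearing=178.8°
Leg 3: dist=17609.5 km, bearing=323.0°
Leg 4: dist=6212.0 km, bearing=31.1°
Leg 5: dist=8666.5 km, bearing=161.3°
Total: 48133.0 km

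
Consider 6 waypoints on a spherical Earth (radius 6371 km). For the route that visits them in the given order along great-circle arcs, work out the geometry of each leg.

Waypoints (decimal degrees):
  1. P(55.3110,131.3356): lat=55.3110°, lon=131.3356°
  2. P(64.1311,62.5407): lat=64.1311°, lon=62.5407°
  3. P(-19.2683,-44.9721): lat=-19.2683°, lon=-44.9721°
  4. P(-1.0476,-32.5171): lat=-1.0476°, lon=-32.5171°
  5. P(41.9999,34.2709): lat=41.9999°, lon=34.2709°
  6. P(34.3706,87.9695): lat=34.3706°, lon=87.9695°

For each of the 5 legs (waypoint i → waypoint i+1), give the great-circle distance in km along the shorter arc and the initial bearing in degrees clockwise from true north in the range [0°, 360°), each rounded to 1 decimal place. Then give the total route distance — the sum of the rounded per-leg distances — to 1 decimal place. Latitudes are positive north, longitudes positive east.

Leg 1: dist=3773.3 km, bearing=313.2°
Leg 2: dist=12775.1 km, bearing=277.1°
Leg 3: dist=2438.4 km, bearing=35.3°
Leg 4: dist=8195.4 km, bearing=45.4°
Leg 5: dist=4691.5 km, bearing=82.1°
Total: 31873.7 km

Leg 1: φ1=0.9653591, φ2=1.1192988, Δφ=0.1539398, Δλ=-1.2006975 rad; a=sin²(Δφ/2)+cosφ1·cosφ2·sin²(Δλ/2)=0.0851616082; c=2·atan2(√a, √(1-a))=0.592267880; dist=6371·c=3773.339 ≈ 3773.3 km; running total=3773.3 km
Leg 1 bearing: y=sinΔλ·cosφ2=-0.40677136, x=cosφ1·sinφ2-sinφ1·cosφ2·cosΔλ=0.38232642; θ=atan2(y, x)=-46.7744° <0 so +360° → 313.2256° ≈ 313.2°
Leg 2: φ1=1.1192988, φ2=-0.3362953, Δφ=-1.4555941, Δλ=-1.8764523 rad; a=sin²(Δφ/2)+cosφ1·cosφ2·sin²(Δλ/2)=0.7104327487; c=2·atan2(√a, √(1-a))=2.005195548; dist=6371·c=12775.101 ≈ 12775.1 km; running total=16548.4 km
Leg 2 bearing: y=sinΔλ·cosφ2=-0.90022979, x=cosφ1·sinφ2-sinφ1·cosφ2·cosΔλ=0.11161791; θ=atan2(y, x)=-82.9321° <0 so +360° → 277.0679° ≈ 277.1°
Leg 3: φ1=-0.3362953, φ2=-0.0182841, Δφ=0.3180112, Δλ=0.2173808 rad; a=sin²(Δφ/2)+cosφ1·cosφ2·sin²(Δλ/2)=0.0361765680; c=2·atan2(√a, √(1-a))=0.382734550; dist=6371·c=2438.402 ≈ 2438.4 km; running total=18986.8 km
Leg 3 bearing: y=sinΔλ·cosφ2=0.21563672, x=cosφ1·sinφ2-sinφ1·cosφ2·cosΔλ=0.30491327; θ=atan2(y, x)=35.2682° ≈ 35.3°
Leg 4: φ1=-0.0182841, φ2=0.7330365, Δφ=0.7513206, Δλ=1.1656705 rad; a=sin²(Δφ/2)+cosφ1·cosφ2·sin²(Δλ/2)=0.3596916397; c=2·atan2(√a, √(1-a))=1.286359740; dist=6371·c=8195.398 ≈ 8195.4 km; running total=27182.2 km
Leg 4 bearing: y=sinΔλ·cosφ2=0.68299041, x=cosφ1·sinφ2-sinφ1·cosφ2·cosΔλ=0.67437256; θ=atan2(y, x)=45.3638° ≈ 45.4°
Leg 5: φ1=0.7330365, φ2=0.5998801, Δφ=-0.1331564, Δλ=0.9372174 rad; a=sin²(Δφ/2)+cosφ1·cosφ2·sin²(Δλ/2)=0.1295486400; c=2·atan2(√a, √(1-a))=0.736382854; dist=6371·c=4691.495 ≈ 4691.5 km; running total=31873.7 km
Leg 5 bearing: y=sinΔλ·cosφ2=0.66520391, x=cosφ1·sinφ2-sinφ1·cosφ2·cosΔλ=0.09255761; θ=atan2(y, x)=82.0786° ≈ 82.1°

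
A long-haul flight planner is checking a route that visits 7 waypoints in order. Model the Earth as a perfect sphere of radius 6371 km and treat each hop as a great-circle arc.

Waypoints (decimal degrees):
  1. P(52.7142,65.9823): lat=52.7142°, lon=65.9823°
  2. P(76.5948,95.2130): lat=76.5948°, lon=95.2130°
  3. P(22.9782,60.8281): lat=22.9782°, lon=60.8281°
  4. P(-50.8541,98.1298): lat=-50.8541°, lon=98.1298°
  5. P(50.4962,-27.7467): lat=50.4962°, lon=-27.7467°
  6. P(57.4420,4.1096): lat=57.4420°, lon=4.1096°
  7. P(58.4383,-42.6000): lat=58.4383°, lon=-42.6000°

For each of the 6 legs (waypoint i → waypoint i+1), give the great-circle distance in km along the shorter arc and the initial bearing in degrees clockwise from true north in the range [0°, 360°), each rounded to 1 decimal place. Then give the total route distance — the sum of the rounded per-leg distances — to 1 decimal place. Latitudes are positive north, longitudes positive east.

Leg 1: dist=2924.1 km, bearing=14.8°
Leg 2: dist=6252.3 km, bearing=218.7°
Leg 3: dist=8986.6 km, bearing=157.2°
Leg 4: dist=16288.4 km, bearing=291.0°
Leg 5: dist=2197.6 km, bearing=57.1°
Leg 6: dist=2703.4 km, bearing=292.3°
Total: 39352.4 km

Leg 1: φ1=0.9200364, φ2=1.3368314, Δφ=0.4167951, Δλ=0.5101720 rad; a=sin²(Δφ/2)+cosφ1·cosφ2·sin²(Δλ/2)=0.0517465114; c=2·atan2(√a, √(1-a))=0.458975217; dist=6371·c=2924.131 ≈ 2924.1 km; running total=2924.1 km
Leg 1 bearing: y=sinΔλ·cosφ2=0.11321194, x=cosφ1·sinφ2-sinφ1·cosφ2·cosΔλ=0.42832032; θ=atan2(y, x)=14.8056° ≈ 14.8°
Leg 2: φ1=1.3368314, φ2=0.4010452, Δφ=-0.9357862, Δλ=-0.6001297 rad; a=sin²(Δφ/2)+cosφ1·cosφ2·sin²(Δλ/2)=0.2220552373; c=2·atan2(√a, √(1-a))=0.981363645; dist=6371·c=6252.268 ≈ 6252.3 km; running total=9176.4 km
Leg 2 bearing: y=sinΔλ·cosφ2=-0.51993860, x=cosφ1·sinφ2-sinφ1·cosφ2·cosΔλ=-0.64857589; θ=atan2(y, x)=-141.2822° <0 so +360° → 218.7178° ≈ 218.7°
Leg 3: φ1=0.4010452, φ2=-0.8875715, Δφ=-1.2886167, Δλ=0.6510375 rad; a=sin²(Δφ/2)+cosφ1·cosφ2·sin²(Δλ/2)=0.4202163970; c=2·atan2(√a, √(1-a))=1.410544101; dist=6371·c=8986.576 ≈ 8986.6 km; running total=18163.0 km
Leg 3 bearing: y=sinΔλ·cosφ2=0.38257374, x=cosφ1·sinφ2-sinφ1·cosφ2·cosΔλ=-0.91004156; θ=atan2(y, x)=157.1985° ≈ 157.2°
Leg 4: φ1=-0.8875715, φ2=0.8813249, Δφ=1.7688964, Δλ=-2.1969594 rad; a=sin²(Δφ/2)+cosφ1·cosφ2·sin²(Δλ/2)=0.9168698291; c=2·atan2(√a, √(1-a))=2.556642587; dist=6371·c=16288.370 ≈ 16288.4 km; running total=34451.4 km
Leg 4 bearing: y=sinΔλ·cosφ2=-0.51544425, x=cosφ1·sinφ2-sinφ1·cosφ2·cosΔλ=0.19797831; θ=atan2(y, x)=-68.9886° <0 so +360° → 291.0114° ≈ 291.0°
Leg 5: φ1=0.8813249, φ2=1.0025520, Δφ=0.1212271, Δλ=0.5559973 rad; a=sin²(Δφ/2)+cosφ1·cosφ2·sin²(Δλ/2)=0.0294516967; c=2·atan2(√a, √(1-a))=0.344937445; dist=6371·c=2197.596 ≈ 2197.6 km; running total=36649.0 km
Leg 5 bearing: y=sinΔλ·cosφ2=0.28403218, x=cosφ1·sinφ2-sinφ1·cosφ2·cosΔλ=0.18347452; θ=atan2(y, x)=57.1390° ≈ 57.1°
Leg 6: φ1=1.0025520, φ2=1.0199407, Δφ=0.0173887, Δλ=-0.8152363 rad; a=sin²(Δφ/2)+cosφ1·cosφ2·sin²(Δλ/2)=0.0443418218; c=2·atan2(√a, √(1-a))=0.424326179; dist=6371·c=2703.382 ≈ 2703.4 km; running total=39352.4 km
Leg 6 bearing: y=sinΔλ·cosφ2=-0.38098837, x=cosφ1·sinφ2-sinφ1·cosφ2·cosΔλ=0.15604602; θ=atan2(y, x)=-67.7269° <0 so +360° → 292.2731° ≈ 292.3°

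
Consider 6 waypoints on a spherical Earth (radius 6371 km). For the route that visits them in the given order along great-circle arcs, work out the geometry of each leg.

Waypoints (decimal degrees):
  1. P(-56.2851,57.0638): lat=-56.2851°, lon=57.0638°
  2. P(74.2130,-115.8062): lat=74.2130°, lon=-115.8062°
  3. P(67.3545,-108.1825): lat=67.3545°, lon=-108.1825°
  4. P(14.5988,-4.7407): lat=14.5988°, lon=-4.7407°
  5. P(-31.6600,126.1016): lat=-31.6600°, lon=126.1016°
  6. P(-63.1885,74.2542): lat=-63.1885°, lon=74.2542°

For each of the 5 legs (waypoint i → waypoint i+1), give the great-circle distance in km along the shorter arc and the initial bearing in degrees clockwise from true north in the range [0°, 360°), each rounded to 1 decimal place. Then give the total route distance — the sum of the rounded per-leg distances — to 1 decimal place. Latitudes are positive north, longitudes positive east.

Leg 1: dist=17997.6 km, bearing=353.8°
Leg 2: dist=810.5 km, bearing=156.3°
Leg 3: dist=9074.0 km, bearing=72.1°
Leg 4: dist=14693.6 km, bearing=119.7°
Leg 5: dist=5017.1 km, bearing=210.0°
Total: 47592.8 km

Leg 1: φ1=-0.9823603, φ2=1.2952612, Δφ=2.2776215, Δλ=-3.0171507 rad; a=sin²(Δφ/2)+cosφ1·cosφ2·sin²(Δλ/2)=0.9751384351; c=2·atan2(√a, √(1-a))=2.824920118; dist=6371·c=17997.566 ≈ 17997.6 km; running total=17997.6 km
Leg 1 bearing: y=sinΔλ·cosφ2=-0.03376861, x=cosφ1·sinφ2-sinφ1·cosφ2·cosΔλ=0.30956995; θ=atan2(y, x)=-6.2253° <0 so +360° → 353.7747° ≈ 353.8°
Leg 2: φ1=1.2952612, φ2=1.1755578, Δφ=-0.1197034, Δλ=0.1330587 rad; a=sin²(Δφ/2)+cosφ1·cosφ2·sin²(Δλ/2)=0.0040409136; c=2·atan2(√a, √(1-a))=0.127222143; dist=6371·c=810.532 ≈ 810.5 km; running total=18808.1 km
Leg 2 bearing: y=sinΔλ·cosφ2=0.05108032, x=cosφ1·sinφ2-sinφ1·cosφ2·cosΔλ=-0.11614276; θ=atan2(y, x)=156.2598° ≈ 156.3°
Leg 3: φ1=1.1755578, φ2=0.2547971, Δφ=-0.9207607, Δλ=1.8054000 rad; a=sin²(Δφ/2)+cosφ1·cosφ2·sin²(Δλ/2)=0.4269978950; c=2·atan2(√a, √(1-a))=1.424268342; dist=6371·c=9074.014 ≈ 9074.0 km; running total=27882.1 km
Leg 3 bearing: y=sinΔλ·cosφ2=0.94120541, x=cosφ1·sinφ2-sinφ1·cosφ2·cosΔλ=0.30465578; θ=atan2(y, x)=72.0639° ≈ 72.1°
Leg 4: φ1=0.2547971, φ2=-0.5525712, Δφ=-0.8073684, Δλ=2.2836289 rad; a=sin²(Δφ/2)+cosφ1·cosφ2·sin²(Δλ/2)=0.8354878487; c=2·atan2(√a, √(1-a))=2.306320211; dist=6371·c=14693.566 ≈ 14693.6 km; running total=42575.7 km
Leg 4 bearing: y=sinΔλ·cosφ2=0.64392656, x=cosφ1·sinφ2-sinφ1·cosφ2·cosΔλ=-0.36762780; θ=atan2(y, x)=119.7227° ≈ 119.7°
Leg 5: φ1=-0.5525712, φ2=-1.1028474, Δφ=-0.5502761, Δλ=-0.9049078 rad; a=sin²(Δφ/2)+cosφ1·cosφ2·sin²(Δλ/2)=0.1471868839; c=2·atan2(√a, √(1-a))=0.787489790; dist=6371·c=5017.097 ≈ 5017.1 km; running total=47592.8 km
Leg 5 bearing: y=sinΔλ·cosφ2=-0.35469664, x=cosφ1·sinφ2-sinφ1·cosφ2·cosΔλ=-0.61341822; θ=atan2(y, x)=-149.9622° <0 so +360° → 210.0378° ≈ 210.0°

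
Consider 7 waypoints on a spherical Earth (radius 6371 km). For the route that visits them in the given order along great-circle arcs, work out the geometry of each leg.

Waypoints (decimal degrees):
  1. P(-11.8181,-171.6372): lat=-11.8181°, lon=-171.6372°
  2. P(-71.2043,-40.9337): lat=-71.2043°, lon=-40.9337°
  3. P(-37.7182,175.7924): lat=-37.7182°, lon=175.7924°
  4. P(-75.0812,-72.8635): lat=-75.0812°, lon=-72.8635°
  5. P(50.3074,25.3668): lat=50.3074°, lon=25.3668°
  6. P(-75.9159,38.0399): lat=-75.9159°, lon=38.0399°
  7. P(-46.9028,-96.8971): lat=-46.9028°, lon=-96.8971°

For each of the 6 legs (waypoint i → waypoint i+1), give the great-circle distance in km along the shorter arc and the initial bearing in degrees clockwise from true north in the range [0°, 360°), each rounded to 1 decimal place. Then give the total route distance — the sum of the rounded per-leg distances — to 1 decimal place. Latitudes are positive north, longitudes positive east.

Leg 1: dist=10082.6 km, bearing=165.9°
Leg 2: dist=7559.4 km, bearing=210.7°
Leg 3: dist=6545.7 km, bearing=163.7°
Leg 4: dist=15577.6 km, bearing=80.1°
Leg 5: dist=14065.3 km, bearing=176.2°
Leg 6: dist=5980.7 km, bearing=216.8°
Total: 59811.3 km

Leg 1: φ1=-0.2062648, φ2=-1.2427495, Δφ=-1.0364847, Δλ=2.2812064 rad; a=sin²(Δφ/2)+cosφ1·cosφ2·sin²(Δλ/2)=0.5058899553; c=2·atan2(√a, √(1-a))=1.582576510; dist=6371·c=10082.595 ≈ 10082.6 km; running total=10082.6 km
Leg 1 bearing: y=sinΔλ·cosφ2=0.24425399, x=cosφ1·sinφ2-sinφ1·cosφ2·cosΔλ=-0.96963974; θ=atan2(y, x)=165.8612° ≈ 165.9°
Leg 2: φ1=-1.2427495, φ2=-0.6583068, Δφ=0.5844427, Δλ=3.7825840 rad; a=sin²(Δφ/2)+cosφ1·cosφ2·sin²(Δλ/2)=0.3125605737; c=2·atan2(√a, √(1-a))=1.186530233; dist=6371·c=7559.384 ≈ 7559.4 km; running total=17642.0 km
Leg 2 bearing: y=sinΔλ·cosφ2=-0.47302783, x=cosφ1·sinφ2-sinφ1·cosφ2·cosΔλ=-0.79731457; θ=atan2(y, x)=-149.3203° <0 so +360° → 210.6797° ≈ 210.7°
Leg 3: φ1=-0.6583068, φ2=-1.3104141, Δφ=-0.6521074, Δλ=-4.3398642 rad; a=sin²(Δφ/2)+cosφ1·cosφ2·sin²(Δλ/2)=0.2414829803; c=2·atan2(√a, √(1-a))=1.027414067; dist=6371·c=6545.655 ≈ 6545.7 km; running total=24187.7 km
Leg 3 bearing: y=sinΔλ·cosφ2=0.23979173, x=cosφ1·sinφ2-sinφ1·cosφ2·cosΔλ=-0.82169077; θ=atan2(y, x)=163.7313° ≈ 163.7°
Leg 4: φ1=-1.3104141, φ2=0.8780298, Δφ=2.1884439, Δλ=1.7144422 rad; a=sin²(Δφ/2)+cosφ1·cosφ2·sin²(Δλ/2)=0.8835409610; c=2·atan2(√a, √(1-a))=2.445076539; dist=6371·c=15577.583 ≈ 15577.6 km; running total=39765.3 km
Leg 4 bearing: y=sinΔλ·cosφ2=0.63209058, x=cosφ1·sinφ2-sinφ1·cosφ2·cosΔλ=0.10975802; θ=atan2(y, x)=80.1492° ≈ 80.1°
Leg 5: φ1=0.8780298, φ2=-1.3249824, Δφ=-2.2030122, Δλ=0.2211873 rad; a=sin²(Δφ/2)+cosφ1·cosφ2·sin²(Δλ/2)=0.7973600547; c=2·atan2(√a, √(1-a))=2.207713779; dist=6371·c=14065.344 ≈ 14065.3 km; running total=53830.6 km
Leg 5 bearing: y=sinΔλ·cosφ2=0.05338720, x=cosφ1·sinφ2-sinφ1·cosφ2·cosΔλ=-0.80215821; θ=atan2(y, x)=176.1923° ≈ 176.2°
Leg 6: φ1=-1.3249824, φ2=-0.8186083, Δφ=0.5063741, Δλ=-2.3550949 rad; a=sin²(Δφ/2)+cosφ1·cosφ2·sin²(Δλ/2)=0.2045953922; c=2·atan2(√a, √(1-a))=0.938734874; dist=6371·c=5980.680 ≈ 5980.7 km; running total=59811.3 km
Leg 6 bearing: y=sinΔλ·cosφ2=-0.48365322, x=cosφ1·sinφ2-sinφ1·cosφ2·cosΔλ=-0.64577398; θ=atan2(y, x)=-143.1686° <0 so +360° → 216.8314° ≈ 216.8°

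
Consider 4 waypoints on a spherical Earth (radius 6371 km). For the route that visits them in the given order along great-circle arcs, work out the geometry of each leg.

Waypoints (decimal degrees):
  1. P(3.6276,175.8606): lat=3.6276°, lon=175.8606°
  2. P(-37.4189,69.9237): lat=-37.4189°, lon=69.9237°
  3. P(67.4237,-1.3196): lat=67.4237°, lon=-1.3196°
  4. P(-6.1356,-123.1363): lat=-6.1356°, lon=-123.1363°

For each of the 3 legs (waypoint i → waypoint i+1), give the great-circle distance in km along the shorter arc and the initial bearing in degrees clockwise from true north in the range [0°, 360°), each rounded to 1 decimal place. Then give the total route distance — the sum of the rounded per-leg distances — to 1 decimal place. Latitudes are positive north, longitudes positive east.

Leg 1: φ1=0.0633136, φ2=-0.6530830, Δφ=-0.7163966, Δλ=-1.8489477 rad; a=sin²(Δφ/2)+cosφ1·cosφ2·sin²(Δλ/2)=0.6280416343; c=2·atan2(√a, √(1-a))=1.829764500; dist=6371·c=11657.430 ≈ 11657.4 km; running total=11657.4 km
Leg 1 bearing: y=sinΔλ·cosφ2=-0.76368834, x=cosφ1·sinφ2-sinφ1·cosφ2·cosΔλ=-0.59262254; θ=atan2(y, x)=-127.8115° <0 so +360° → 232.1885° ≈ 232.2°
Leg 2: φ1=-0.6530830, φ2=1.1767656, Δφ=1.8298486, Δλ=-1.2434302 rad; a=sin²(Δφ/2)+cosφ1·cosφ2·sin²(Δλ/2)=0.7315151577; c=2·atan2(√a, √(1-a))=2.052207383; dist=6371·c=13074.613 ≈ 13074.6 km; running total=24732.0 km
Leg 2 bearing: y=sinΔλ·cosφ2=-0.36352474, x=cosφ1·sinφ2-sinφ1·cosφ2·cosΔλ=0.80836421; θ=atan2(y, x)=-24.2136° <0 so +360° → 335.7864° ≈ 335.8°
Leg 3: φ1=1.1767656, φ2=-0.1070864, Δφ=-1.2838520, Δλ=-2.1261025 rad; a=sin²(Δφ/2)+cosφ1·cosφ2·sin²(Δλ/2)=0.6499662504; c=2·atan2(√a, √(1-a))=1.875418223; dist=6371·c=11948.290 ≈ 11948.3 km; running total=36680.3 km
Leg 3 bearing: y=sinΔλ·cosφ2=-0.84487153, x=cosφ1·sinφ2-sinφ1·cosφ2·cosΔλ=0.44298149; θ=atan2(y, x)=-62.3312° <0 so +360° → 297.6688° ≈ 297.7°

Leg 1: dist=11657.4 km, bearing=232.2°
Leg 2: dist=13074.6 km, bearing=335.8°
Leg 3: dist=11948.3 km, bearing=297.7°
Total: 36680.3 km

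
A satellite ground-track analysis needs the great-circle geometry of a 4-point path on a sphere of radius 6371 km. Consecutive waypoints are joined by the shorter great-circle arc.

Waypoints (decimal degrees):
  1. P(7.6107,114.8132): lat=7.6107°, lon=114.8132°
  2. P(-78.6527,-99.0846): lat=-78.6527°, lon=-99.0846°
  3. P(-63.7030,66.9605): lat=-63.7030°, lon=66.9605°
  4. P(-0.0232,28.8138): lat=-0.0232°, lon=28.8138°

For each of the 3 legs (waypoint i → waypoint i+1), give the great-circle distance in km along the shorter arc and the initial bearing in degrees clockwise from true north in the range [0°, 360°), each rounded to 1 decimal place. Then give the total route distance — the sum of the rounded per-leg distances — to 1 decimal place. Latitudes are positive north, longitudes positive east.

Leg 1: φ1=0.1328318, φ2=-1.3727486, Δφ=-1.5055804, Δλ=-3.7332209 rad; a=sin²(Δφ/2)+cosφ1·cosφ2·sin²(Δλ/2)=0.6458638684; c=2·atan2(√a, √(1-a))=1.866828977; dist=6371·c=11893.567 ≈ 11893.6 km; running total=11893.6 km
Leg 1 bearing: y=sinΔλ·cosφ2=0.10973321, x=cosφ1·sinφ2-sinφ1·cosφ2·cosΔλ=-0.95018606; θ=atan2(y, x)=173.4123° ≈ 173.4°
Leg 2: φ1=-1.3727486, φ2=-1.1118271, Δφ=0.2609215, Δλ=2.8980337 rad; a=sin²(Δφ/2)+cosφ1·cosφ2·sin²(Δλ/2)=0.1028048357; c=2·atan2(√a, √(1-a))=0.652793134; dist=6371·c=4158.945 ≈ 4158.9 km; running total=16052.5 km
Leg 2 bearing: y=sinΔλ·cosφ2=0.10683887, x=cosφ1·sinφ2-sinφ1·cosφ2·cosΔλ=-0.59793767; θ=atan2(y, x)=169.8694° ≈ 169.9°
Leg 3: φ1=-1.1118271, φ2=-0.0004049, Δφ=1.1114222, Δλ=-0.6657855 rad; a=sin²(Δφ/2)+cosφ1·cosφ2·sin²(Δλ/2)=0.3256143217; c=2·atan2(√a, √(1-a))=1.214536505; dist=6371·c=7737.812 ≈ 7737.8 km; running total=23790.3 km
Leg 3 bearing: y=sinΔλ·cosφ2=-0.61767703, x=cosφ1·sinφ2-sinφ1·cosφ2·cosΔλ=0.70486427; θ=atan2(y, x)=-41.2283° <0 so +360° → 318.7717° ≈ 318.8°

Leg 1: dist=11893.6 km, bearing=173.4°
Leg 2: dist=4158.9 km, bearing=169.9°
Leg 3: dist=7737.8 km, bearing=318.8°
Total: 23790.3 km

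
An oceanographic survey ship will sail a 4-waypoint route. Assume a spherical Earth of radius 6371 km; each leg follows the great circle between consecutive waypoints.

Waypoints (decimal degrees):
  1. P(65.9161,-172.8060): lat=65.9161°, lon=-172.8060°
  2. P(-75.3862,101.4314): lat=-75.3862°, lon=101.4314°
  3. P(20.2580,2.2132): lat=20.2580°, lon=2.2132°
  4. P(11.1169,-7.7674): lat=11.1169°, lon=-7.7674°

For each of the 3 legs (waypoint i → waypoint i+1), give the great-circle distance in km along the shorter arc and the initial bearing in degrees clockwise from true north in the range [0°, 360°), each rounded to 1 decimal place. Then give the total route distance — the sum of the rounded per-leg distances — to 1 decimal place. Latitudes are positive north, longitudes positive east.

Leg 1: dist=16806.1 km, bearing=211.4°
Leg 2: dist=12442.5 km, bearing=266.4°
Leg 3: dist=1473.6 km, bearing=227.9°
Total: 30722.2 km

Leg 1: φ1=1.1504530, φ2=-1.3157374, Δφ=-2.4661904, Δλ=4.7863456 rad; a=sin²(Δφ/2)+cosφ1·cosφ2·sin²(Δλ/2)=0.9379030330; c=2·atan2(√a, √(1-a))=2.637899660; dist=6371·c=16806.059 ≈ 16806.1 km; running total=16806.1 km
Leg 1 bearing: y=sinΔλ·cosφ2=-0.25161275, x=cosφ1·sinφ2-sinφ1·cosφ2·cosΔλ=-0.41189168; θ=atan2(y, x)=-148.5804° <0 so +360° → 211.4196° ≈ 211.4°
Leg 2: φ1=-1.3157374, φ2=0.3535688, Δφ=1.6693062, Δλ=-1.7316843 rad; a=sin²(Δφ/2)+cosφ1·cosφ2·sin²(Δλ/2)=0.6864818990; c=2·atan2(√a, √(1-a))=1.952997583; dist=6371·c=12442.548 ≈ 12442.5 km; running total=29248.6 km
Leg 2 bearing: y=sinΔλ·cosφ2=-0.92602729, x=cosφ1·sinφ2-sinφ1·cosφ2·cosΔλ=-0.05806438; θ=atan2(y, x)=-93.5879° <0 so +360° → 266.4121° ≈ 266.4°
Leg 3: φ1=0.3535688, φ2=0.1940265, Δφ=-0.1595423, Δλ=-0.1741943 rad; a=sin²(Δφ/2)+cosφ1·cosφ2·sin²(Δλ/2)=0.0133154452; c=2·atan2(√a, √(1-a))=0.231300402; dist=6371·c=1473.615 ≈ 1473.6 km; running total=30722.2 km
Leg 3 bearing: y=sinΔλ·cosφ2=-0.17006261, x=cosφ1·sinφ2-sinφ1·cosφ2·cosΔλ=-0.15372470; θ=atan2(y, x)=-132.1114° <0 so +360° → 227.8886° ≈ 227.9°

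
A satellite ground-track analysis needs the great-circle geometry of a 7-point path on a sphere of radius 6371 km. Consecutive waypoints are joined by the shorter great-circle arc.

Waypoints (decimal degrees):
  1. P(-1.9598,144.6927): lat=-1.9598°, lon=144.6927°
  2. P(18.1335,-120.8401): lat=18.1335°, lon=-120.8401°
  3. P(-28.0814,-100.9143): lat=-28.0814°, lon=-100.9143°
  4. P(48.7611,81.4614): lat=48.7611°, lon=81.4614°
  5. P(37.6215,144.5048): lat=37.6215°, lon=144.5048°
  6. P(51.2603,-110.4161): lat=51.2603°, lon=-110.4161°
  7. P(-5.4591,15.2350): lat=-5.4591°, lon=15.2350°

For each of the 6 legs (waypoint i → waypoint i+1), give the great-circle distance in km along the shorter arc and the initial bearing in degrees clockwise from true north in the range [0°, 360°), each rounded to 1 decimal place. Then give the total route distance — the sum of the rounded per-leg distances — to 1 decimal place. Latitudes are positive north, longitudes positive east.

Leg 1: dist=10547.3 km, bearing=72.0°
Leg 2: dist=5568.3 km, bearing=156.9°
Leg 3: dist=17706.6 km, bearing=355.6°
Leg 4: dist=5105.5 km, bearing=79.4°
Leg 5: dist=7748.5 km, bearing=40.1°
Leg 6: dist=12890.9 km, bearing=64.1°
Total: 59567.1 km

Leg 1: φ1=-0.0342050, φ2=0.3164893, Δφ=0.3506942, Δλ=-4.6344216 rad; a=sin²(Δφ/2)+cosφ1·cosφ2·sin²(Δλ/2)=0.5423101401; c=2·atan2(√a, √(1-a))=1.655517922; dist=6371·c=10547.305 ≈ 10547.3 km; running total=10547.3 km
Leg 1 bearing: y=sinΔλ·cosφ2=0.94744689, x=cosφ1·sinφ2-sinφ1·cosφ2·cosΔλ=0.30851872; θ=atan2(y, x)=71.9631° ≈ 72.0°
Leg 2: φ1=0.3164893, φ2=-0.4901129, Δφ=-0.8066022, Δλ=0.3477708 rad; a=sin²(Δφ/2)+cosφ1·cosφ2·sin²(Δλ/2)=0.1791195880; c=2·atan2(√a, √(1-a))=0.874004247; dist=6371·c=5568.281 ≈ 5568.3 km; running total=16115.6 km
Leg 2 bearing: y=sinΔλ·cosφ2=0.30068351, x=cosφ1·sinφ2-sinφ1·cosφ2·cosΔλ=-0.70550157; θ=atan2(y, x)=156.9164° ≈ 156.9°
Leg 3: φ1=-0.4901129, φ2=0.8510417, Δφ=1.3411546, Δλ=3.1830564 rad; a=sin²(Δφ/2)+cosφ1·cosφ2·sin²(Δλ/2)=0.9675346624; c=2·atan2(√a, √(1-a))=2.779250917; dist=6371·c=17706.608 ≈ 17706.6 km; running total=33822.2 km
Leg 3 bearing: y=sinΔλ·cosφ2=-0.02732510, x=cosφ1·sinφ2-sinφ1·cosφ2·cosΔλ=0.35341010; θ=atan2(y, x)=-4.4212° <0 so +360° → 355.5788° ≈ 355.6°
Leg 4: φ1=0.8510417, φ2=0.6566190, Δφ=-0.1944227, Δλ=1.1003149 rad; a=sin²(Δφ/2)+cosφ1·cosφ2·sin²(Δλ/2)=0.1521395560; c=2·atan2(√a, √(1-a))=0.801373327; dist=6371·c=5105.549 ≈ 5105.5 km; running total=38927.7 km
Leg 4 bearing: y=sinΔλ·cosφ2=0.70600337, x=cosφ1·sinφ2-sinφ1·cosφ2·cosΔλ=0.13240729; θ=atan2(y, x)=79.3779° ≈ 79.4°
Leg 5: φ1=0.6566190, φ2=0.8946610, Δφ=0.2380420, Δλ=-4.4492090 rad; a=sin²(Δφ/2)+cosφ1·cosφ2·sin²(Δλ/2)=0.3264016974; c=2·atan2(√a, √(1-a))=1.216216239; dist=6371·c=7748.514 ≈ 7748.5 km; running total=46676.2 km
Leg 5 bearing: y=sinΔλ·cosφ2=0.60423604, x=cosφ1·sinφ2-sinφ1·cosφ2·cosΔλ=0.71718430; θ=atan2(y, x)=40.1145° ≈ 40.1°
Leg 6: φ1=0.8946610, φ2=-0.0952793, Δφ=-0.9899403, Δλ=2.1930254 rad; a=sin²(Δφ/2)+cosφ1·cosφ2·sin²(Δλ/2)=0.7186436536; c=2·atan2(√a, √(1-a))=2.023376404; dist=6371·c=12890.931 ≈ 12890.9 km; running total=59567.1 km
Leg 6 bearing: y=sinΔλ·cosφ2=0.80889569, x=cosφ1·sinφ2-sinφ1·cosφ2·cosΔλ=0.39302363; θ=atan2(y, x)=64.0860° ≈ 64.1°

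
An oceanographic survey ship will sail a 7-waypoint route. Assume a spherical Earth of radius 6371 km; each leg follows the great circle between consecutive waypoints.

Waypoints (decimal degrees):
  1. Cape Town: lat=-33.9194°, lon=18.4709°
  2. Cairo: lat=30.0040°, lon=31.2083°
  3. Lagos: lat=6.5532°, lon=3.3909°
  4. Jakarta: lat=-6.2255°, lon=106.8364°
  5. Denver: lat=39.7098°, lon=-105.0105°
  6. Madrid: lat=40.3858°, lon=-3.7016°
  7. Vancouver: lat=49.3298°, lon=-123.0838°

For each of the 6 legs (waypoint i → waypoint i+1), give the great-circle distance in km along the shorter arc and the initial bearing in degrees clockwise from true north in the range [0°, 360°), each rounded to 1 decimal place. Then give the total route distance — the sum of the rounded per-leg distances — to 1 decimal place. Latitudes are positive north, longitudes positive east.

Leg 1: φ1=-0.5920052, φ2=0.5236686, Δφ=1.1156738, Δλ=0.2223096 rad; a=sin²(Δφ/2)+cosφ1·cosφ2·sin²(Δλ/2)=0.2890561241; c=2·atan2(√a, √(1-a))=1.135269891; dist=6371·c=7232.804 ≈ 7232.8 km; running total=7232.8 km
Leg 1 bearing: y=sinΔλ·cosφ2=0.19093613, x=cosφ1·sinφ2-sinφ1·cosφ2·cosΔλ=0.88631491; θ=atan2(y, x)=12.1573° ≈ 12.2°
Leg 2: φ1=0.5236686, φ2=0.1143749, Δφ=-0.4092937, Δλ=-0.4855052 rad; a=sin²(Δφ/2)+cosφ1·cosφ2·sin²(Δλ/2)=0.0910092356; c=2·atan2(√a, √(1-a))=0.612903006; dist=6371·c=3904.805 ≈ 3904.8 km; running total=11137.6 km
Leg 2 bearing: y=sinΔλ·cosφ2=-0.46360628, x=cosφ1·sinφ2-sinφ1·cosφ2·cosΔλ=-0.34055167; θ=atan2(y, x)=-126.2999° <0 so +360° → 233.7001° ≈ 233.7°
Leg 3: φ1=0.1143749, φ2=-0.1086555, Δφ=-0.2230304, Δλ=1.8054646 rad; a=sin²(Δφ/2)+cosφ1·cosφ2·sin²(Δλ/2)=0.6210074296; c=2·atan2(√a, √(1-a))=1.815238233; dist=6371·c=11564.883 ≈ 11564.9 km; running total=22702.5 km
Leg 3 bearing: y=sinΔλ·cosφ2=0.96685597, x=cosφ1·sinφ2-sinφ1·cosφ2·cosΔλ=-0.08135322; θ=atan2(y, x)=94.8097° ≈ 94.8°
Leg 4: φ1=-0.1086555, φ2=0.6930668, Δφ=0.8017222, Δλ=-3.6974259 rad; a=sin²(Δφ/2)+cosφ1·cosφ2·sin²(Δλ/2)=0.8594559165; c=2·atan2(√a, √(1-a))=2.373031896; dist=6371·c=15118.586 ≈ 15118.6 km; running total=37821.1 km
Leg 4 bearing: y=sinΔλ·cosφ2=0.40591703, x=cosφ1·sinφ2-sinφ1·cosφ2·cosΔλ=0.56426691; θ=atan2(y, x)=35.7301° ≈ 35.7°
Leg 5: φ1=0.6930668, φ2=0.7048652, Δφ=0.0117984, Δλ=1.7681739 rad; a=sin²(Δφ/2)+cosφ1·cosφ2·sin²(Δλ/2)=0.3504722588; c=2·atan2(√a, √(1-a))=1.267093642; dist=6371·c=8072.654 ≈ 8072.7 km; running total=45893.8 km
Leg 5 bearing: y=sinΔλ·cosφ2=0.74690993, x=cosφ1·sinφ2-sinφ1·cosφ2·cosΔλ=0.59387825; θ=atan2(y, x)=51.5113° ≈ 51.5°
Leg 6: φ1=0.7048652, φ2=0.8609674, Δφ=0.1561022, Δλ=-2.0836125 rad; a=sin²(Δφ/2)+cosφ1·cosφ2·sin²(Δλ/2)=0.3760564081; c=2·atan2(√a, √(1-a))=1.320297566; dist=6371·c=8411.616 ≈ 8411.6 km; running total=54305.4 km
Leg 6 bearing: y=sinΔλ·cosφ2=-0.56787289, x=cosφ1·sinφ2-sinφ1·cosφ2·cosΔλ=0.78490275; θ=atan2(y, x)=-35.8855° <0 so +360° → 324.1145° ≈ 324.1°

Leg 1: dist=7232.8 km, bearing=12.2°
Leg 2: dist=3904.8 km, bearing=233.7°
Leg 3: dist=11564.9 km, bearing=94.8°
Leg 4: dist=15118.6 km, bearing=35.7°
Leg 5: dist=8072.7 km, bearing=51.5°
Leg 6: dist=8411.6 km, bearing=324.1°
Total: 54305.4 km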